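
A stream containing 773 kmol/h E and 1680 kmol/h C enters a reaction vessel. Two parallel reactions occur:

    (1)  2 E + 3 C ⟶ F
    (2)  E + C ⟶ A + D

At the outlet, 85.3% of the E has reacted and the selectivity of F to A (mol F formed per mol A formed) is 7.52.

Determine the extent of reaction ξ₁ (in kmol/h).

ξ₁ = 309 kmol/h

Conversion of E: E consumed = 0.853 × 773 = 659.4 kmol/h = 2ξ₁ + 1ξ₂.
Selectivity: 1ξ₁ / (1ξ₂) = 7.52 → ξ₁ = 7.52 ξ₂.
Substitute: (2·7.52 + 1) ξ₂ = 659.4 → ξ₂ = 41.11 kmol/h, ξ₁ = 309.1 kmol/h.
Outlet amounts (n = n₀ + Σ ν·ξ):
  E: 773 − 2(309.1) − 1(41.11) = 113.6
  C: 1680 − 3(309.1) − 1(41.11) = 711.5
  F: 0 + 1(309.1) = 309.1
  A: 0 + 1(41.11) = 41.11
  D: 0 + 1(41.11) = 41.11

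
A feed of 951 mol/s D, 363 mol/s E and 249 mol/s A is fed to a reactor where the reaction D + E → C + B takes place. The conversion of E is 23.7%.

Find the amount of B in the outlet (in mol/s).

E reacted = 0.237 × 363 = 86.03 mol/s; ν_E = −1, so ξ = 86.03/1 = 86.03 mol/s.
Outlet amounts (n = n₀ + ν ξ):
  D: 951 − 1(86.03) = 865
  E: 363 − 1(86.03) = 277
  C: 0 + 1(86.03) = 86.03
  B: 0 + 1(86.03) = 86.03
  A: 249 (inert)

86 mol/s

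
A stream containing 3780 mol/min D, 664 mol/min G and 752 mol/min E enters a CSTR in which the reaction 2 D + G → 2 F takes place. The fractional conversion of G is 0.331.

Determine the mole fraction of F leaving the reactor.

0.0883

G reacted = 0.331 × 664 = 219.8 mol/min; ν_G = −1, so ξ = 219.8/1 = 219.8 mol/min.
Outlet amounts (n = n₀ + ν ξ):
  D: 3780 − 2(219.8) = 3340
  G: 664 − 1(219.8) = 444.2
  F: 0 + 2(219.8) = 439.6
  E: 752 (inert)
Total out = 4976 mol/min; y_F = 439.6 / 4976 = 0.08833.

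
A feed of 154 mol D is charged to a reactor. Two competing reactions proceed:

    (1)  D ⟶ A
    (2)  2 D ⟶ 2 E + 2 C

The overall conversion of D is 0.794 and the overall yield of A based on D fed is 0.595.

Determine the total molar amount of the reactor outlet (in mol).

Yield of A: 1ξ₁ / 154 = 0.595 → ξ₁ = 91.63 mol.
Conversion of D: 1ξ₁ + 2ξ₂ = 0.794 × 154 = 122.3 → ξ₂ = 15.32 mol.
Outlet amounts (n = n₀ + Σ ν·ξ):
  D: 154 − 1(91.63) − 2(15.32) = 31.72
  A: 0 + 1(91.63) = 91.63
  E: 0 + 2(15.32) = 30.65
  C: 0 + 2(15.32) = 30.65
Total out = 31.72 + 91.63 + 30.65 + 30.65 = 184.6 mol.

185 mol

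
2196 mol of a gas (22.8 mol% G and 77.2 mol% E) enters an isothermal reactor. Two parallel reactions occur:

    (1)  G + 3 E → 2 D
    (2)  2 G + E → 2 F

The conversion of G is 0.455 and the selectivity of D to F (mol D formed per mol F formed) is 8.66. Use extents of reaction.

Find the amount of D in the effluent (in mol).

370 mol

Conversion of G: G consumed = 0.455 × 500.7 = 227.8 mol = 1ξ₁ + 2ξ₂.
Selectivity: 2ξ₁ / (2ξ₂) = 8.66 → ξ₁ = 8.66 ξ₂.
Substitute: (1·8.66 + 2) ξ₂ = 227.8 → ξ₂ = 21.37 mol, ξ₁ = 185.1 mol.
Outlet amounts (n = n₀ + Σ ν·ξ):
  G: 500.7 − 1(185.1) − 2(21.37) = 272.9
  E: 1695 − 3(185.1) − 1(21.37) = 1119
  D: 0 + 2(185.1) = 370.1
  F: 0 + 2(21.37) = 42.74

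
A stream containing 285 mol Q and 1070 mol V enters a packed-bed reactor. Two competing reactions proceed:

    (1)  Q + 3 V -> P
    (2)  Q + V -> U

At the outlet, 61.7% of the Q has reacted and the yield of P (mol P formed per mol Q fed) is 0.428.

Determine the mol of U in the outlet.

53.9 mol

Yield of P: 1ξ₁ / 285 = 0.428 → ξ₁ = 122 mol.
Conversion of Q: 1ξ₁ + 1ξ₂ = 0.617 × 285 = 175.8 → ξ₂ = 53.86 mol.
Outlet amounts (n = n₀ + Σ ν·ξ):
  Q: 285 − 1(122) − 1(53.86) = 109.2
  V: 1070 − 3(122) − 1(53.86) = 650.2
  P: 0 + 1(122) = 122
  U: 0 + 1(53.86) = 53.86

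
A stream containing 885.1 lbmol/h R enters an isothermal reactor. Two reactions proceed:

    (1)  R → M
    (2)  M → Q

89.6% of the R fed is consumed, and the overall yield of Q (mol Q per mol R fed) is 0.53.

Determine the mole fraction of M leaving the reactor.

Conversion of R: R consumed = 1ξ₁ = 0.896 × 885.1 → ξ₁ = 793 lbmol/h.
Yield of Q: 1ξ₂ / 885.1 = 0.53 → ξ₂ = 469.1 lbmol/h.
Outlet amounts (n = n₀ + Σ ν·ξ):
  R: 885.1 − 1(793) = 92.05
  M: 0 + 1(793) − 1(469.1) = 323.9
  Q: 0 + 1(469.1) = 469.1
Total out = 885.1 lbmol/h; y_M = 323.9 / 885.1 = 0.366.

0.366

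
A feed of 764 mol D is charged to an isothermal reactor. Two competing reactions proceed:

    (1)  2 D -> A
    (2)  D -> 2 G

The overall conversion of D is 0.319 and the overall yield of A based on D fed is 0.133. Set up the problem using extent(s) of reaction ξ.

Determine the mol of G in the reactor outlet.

81 mol

Yield of A: 1ξ₁ / 764 = 0.133 → ξ₁ = 101.6 mol.
Conversion of D: 2ξ₁ + 1ξ₂ = 0.319 × 764 = 243.7 → ξ₂ = 40.49 mol.
Outlet amounts (n = n₀ + Σ ν·ξ):
  D: 764 − 2(101.6) − 1(40.49) = 520.3
  A: 0 + 1(101.6) = 101.6
  G: 0 + 2(40.49) = 80.98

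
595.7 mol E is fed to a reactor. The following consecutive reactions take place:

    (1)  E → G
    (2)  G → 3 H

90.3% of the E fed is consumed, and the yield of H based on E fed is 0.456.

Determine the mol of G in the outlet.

Conversion of E: E consumed = 1ξ₁ = 0.903 × 595.7 → ξ₁ = 537.9 mol.
Yield of H: 3ξ₂ / 595.7 = 0.456 → ξ₂ = 90.55 mol.
Outlet amounts (n = n₀ + Σ ν·ξ):
  E: 595.7 − 1(537.9) = 57.78
  G: 0 + 1(537.9) − 1(90.55) = 447.4
  H: 0 + 3(90.55) = 271.6

447 mol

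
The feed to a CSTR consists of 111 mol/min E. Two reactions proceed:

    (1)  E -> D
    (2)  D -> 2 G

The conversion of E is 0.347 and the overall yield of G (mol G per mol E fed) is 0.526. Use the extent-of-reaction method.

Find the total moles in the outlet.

140 mol/min

Conversion of E: E consumed = 1ξ₁ = 0.347 × 111 → ξ₁ = 38.52 mol/min.
Yield of G: 2ξ₂ / 111 = 0.526 → ξ₂ = 29.19 mol/min.
Outlet amounts (n = n₀ + Σ ν·ξ):
  E: 111 − 1(38.52) = 72.48
  D: 0 + 1(38.52) − 1(29.19) = 9.324
  G: 0 + 2(29.19) = 58.39
Total out = 72.48 + 9.324 + 58.39 = 140.2 mol/min.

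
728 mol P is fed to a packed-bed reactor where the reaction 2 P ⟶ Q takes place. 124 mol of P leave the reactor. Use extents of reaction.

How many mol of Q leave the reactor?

For P: n = n₀ − 2ξ → 124 = 728 − 2ξ, giving ξ = 302 mol.
Outlet amounts (n = n₀ + ν ξ):
  P: 728 − 2(302) = 124
  Q: 0 + 1(302) = 302

302 mol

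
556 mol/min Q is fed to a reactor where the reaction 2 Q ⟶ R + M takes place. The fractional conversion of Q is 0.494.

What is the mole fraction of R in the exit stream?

0.247

Q reacted = 0.494 × 556 = 274.7 mol/min; ν_Q = −2, so ξ = 274.7/2 = 137.3 mol/min.
Outlet amounts (n = n₀ + ν ξ):
  Q: 556 − 2(137.3) = 281.3
  R: 0 + 1(137.3) = 137.3
  M: 0 + 1(137.3) = 137.3
Total out = 556 mol/min; y_R = 137.3 / 556 = 0.247.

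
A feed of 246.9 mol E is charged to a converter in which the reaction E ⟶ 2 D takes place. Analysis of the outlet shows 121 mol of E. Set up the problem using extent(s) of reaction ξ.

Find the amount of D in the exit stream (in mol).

For E: n = n₀ − 1ξ → 121 = 246.9 − 1ξ, giving ξ = 125.9 mol.
Outlet amounts (n = n₀ + ν ξ):
  E: 246.9 − 1(125.9) = 121
  D: 0 + 2(125.9) = 251.8

252 mol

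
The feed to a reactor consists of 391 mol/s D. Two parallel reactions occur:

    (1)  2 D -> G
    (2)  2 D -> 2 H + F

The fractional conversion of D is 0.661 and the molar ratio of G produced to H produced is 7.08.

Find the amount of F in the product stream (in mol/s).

Conversion of D: D consumed = 0.661 × 391 = 258.5 mol/s = 2ξ₁ + 2ξ₂.
Selectivity: 1ξ₁ / (2ξ₂) = 7.08 → ξ₁ = 14.16 ξ₂.
Substitute: (2·14.16 + 2) ξ₂ = 258.5 → ξ₂ = 8.524 mol/s, ξ₁ = 120.7 mol/s.
Outlet amounts (n = n₀ + Σ ν·ξ):
  D: 391 − 2(120.7) − 2(8.524) = 132.5
  G: 0 + 1(120.7) = 120.7
  H: 0 + 2(8.524) = 17.05
  F: 0 + 1(8.524) = 8.524

8.52 mol/s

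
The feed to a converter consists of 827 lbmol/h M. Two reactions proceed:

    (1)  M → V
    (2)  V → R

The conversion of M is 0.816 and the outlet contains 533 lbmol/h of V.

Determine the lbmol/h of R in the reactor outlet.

Conversion of M: M consumed = 1ξ₁ = 0.816 × 827 → ξ₁ = 674.8 lbmol/h.
V balance: n_V = 0 + 1ξ₁ − 1ξ₂ = 533 → ξ₂ = (1·674.8 − 533)/1 = 141.8 lbmol/h.
Outlet amounts (n = n₀ + Σ ν·ξ):
  M: 827 − 1(674.8) = 152.2
  V: 0 + 1(674.8) − 1(141.8) = 533
  R: 0 + 1(141.8) = 141.8

142 lbmol/h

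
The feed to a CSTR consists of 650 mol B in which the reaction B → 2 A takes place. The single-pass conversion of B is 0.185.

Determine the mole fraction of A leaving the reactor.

0.312

B reacted = 0.185 × 650 = 120.2 mol; ν_B = −1, so ξ = 120.2/1 = 120.2 mol.
Outlet amounts (n = n₀ + ν ξ):
  B: 650 − 1(120.2) = 529.8
  A: 0 + 2(120.2) = 240.5
Total out = 770.2 mol; y_A = 240.5 / 770.2 = 0.3122.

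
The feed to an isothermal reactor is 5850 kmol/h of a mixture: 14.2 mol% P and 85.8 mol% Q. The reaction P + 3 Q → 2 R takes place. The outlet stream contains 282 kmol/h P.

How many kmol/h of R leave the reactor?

1100 kmol/h

For P: n = n₀ − 1ξ → 282 = 830.7 − 1ξ, giving ξ = 548.7 kmol/h.
Outlet amounts (n = n₀ + ν ξ):
  P: 830.7 − 1(548.7) = 282
  Q: 5019 − 3(548.7) = 3373
  R: 0 + 2(548.7) = 1097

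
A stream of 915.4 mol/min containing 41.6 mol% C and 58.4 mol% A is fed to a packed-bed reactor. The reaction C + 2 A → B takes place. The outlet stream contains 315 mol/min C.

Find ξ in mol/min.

For C: n = n₀ − 1ξ → 315 = 380.8 − 1ξ, giving ξ = 65.81 mol/min.
Outlet amounts (n = n₀ + ν ξ):
  C: 380.8 − 1(65.81) = 315
  A: 534.6 − 2(65.81) = 403
  B: 0 + 1(65.81) = 65.81

ξ = 65.8 mol/min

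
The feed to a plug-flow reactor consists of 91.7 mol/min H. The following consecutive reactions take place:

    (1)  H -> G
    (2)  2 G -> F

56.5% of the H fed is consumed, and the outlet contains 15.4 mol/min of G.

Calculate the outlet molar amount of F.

18.2 mol/min

Conversion of H: H consumed = 1ξ₁ = 0.565 × 91.7 → ξ₁ = 51.81 mol/min.
G balance: n_G = 0 + 1ξ₁ − 2ξ₂ = 15.4 → ξ₂ = (1·51.81 − 15.4)/2 = 18.21 mol/min.
Outlet amounts (n = n₀ + Σ ν·ξ):
  H: 91.7 − 1(51.81) = 39.89
  G: 0 + 1(51.81) − 2(18.21) = 15.4
  F: 0 + 1(18.21) = 18.21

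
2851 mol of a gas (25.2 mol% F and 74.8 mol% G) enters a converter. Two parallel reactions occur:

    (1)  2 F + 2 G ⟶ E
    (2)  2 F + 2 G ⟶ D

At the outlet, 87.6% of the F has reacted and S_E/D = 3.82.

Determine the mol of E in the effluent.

Conversion of F: F consumed = 0.876 × 718.5 = 629.4 mol = 2ξ₁ + 2ξ₂.
Selectivity: 1ξ₁ / (1ξ₂) = 3.82 → ξ₁ = 3.82 ξ₂.
Substitute: (2·3.82 + 2) ξ₂ = 629.4 → ξ₂ = 65.29 mol, ξ₁ = 249.4 mol.
Outlet amounts (n = n₀ + Σ ν·ξ):
  F: 718.5 − 2(249.4) − 2(65.29) = 89.09
  G: 2133 − 2(249.4) − 2(65.29) = 1503
  E: 0 + 1(249.4) = 249.4
  D: 0 + 1(65.29) = 65.29

249 mol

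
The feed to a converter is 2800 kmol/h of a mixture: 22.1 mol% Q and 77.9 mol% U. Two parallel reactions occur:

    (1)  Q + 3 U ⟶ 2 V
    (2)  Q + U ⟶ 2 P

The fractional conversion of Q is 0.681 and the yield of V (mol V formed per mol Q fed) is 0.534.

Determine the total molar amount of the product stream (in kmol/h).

2470 kmol/h

Yield of V: 2ξ₁ / 618.8 = 0.534 → ξ₁ = 165.2 kmol/h.
Conversion of Q: 1ξ₁ + 1ξ₂ = 0.681 × 618.8 = 421.4 → ξ₂ = 256.2 kmol/h.
Outlet amounts (n = n₀ + Σ ν·ξ):
  Q: 618.8 − 1(165.2) − 1(256.2) = 197.4
  U: 2181 − 3(165.2) − 1(256.2) = 1429
  V: 0 + 2(165.2) = 330.4
  P: 0 + 2(256.2) = 512.4
Total out = 197.4 + 1429 + 330.4 + 512.4 = 2470 kmol/h.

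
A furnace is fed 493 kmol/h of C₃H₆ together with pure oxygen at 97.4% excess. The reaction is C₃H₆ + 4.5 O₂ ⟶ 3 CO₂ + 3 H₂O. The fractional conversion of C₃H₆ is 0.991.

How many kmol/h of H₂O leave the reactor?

1470 kmol/h

Stoichiometric O₂ = 4.5 × 493 = 2218 kmol/h; O₂ fed = 2218 × 1.974 = 4379 kmol/h.
Fuel reacted = 0.991 × 493 → ξ = 488.6 kmol/h.
Outlet (n = n₀ + ν ξ):
  C₃H₆: 493 − 1(488.6) = 4.437
  O₂: 4379 − 4.5(488.6) = 2181
  CO₂: 0 + 3(488.6) = 1466
  H₂O: 0 + 3(488.6) = 1466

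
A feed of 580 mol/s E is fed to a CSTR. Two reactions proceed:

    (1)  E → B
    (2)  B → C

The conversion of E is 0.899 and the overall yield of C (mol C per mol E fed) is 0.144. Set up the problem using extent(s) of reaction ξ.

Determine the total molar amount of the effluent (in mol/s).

580 mol/s

Conversion of E: E consumed = 1ξ₁ = 0.899 × 580 → ξ₁ = 521.4 mol/s.
Yield of C: 1ξ₂ / 580 = 0.144 → ξ₂ = 83.52 mol/s.
Outlet amounts (n = n₀ + Σ ν·ξ):
  E: 580 − 1(521.4) = 58.58
  B: 0 + 1(521.4) − 1(83.52) = 437.9
  C: 0 + 1(83.52) = 83.52
Total out = 58.58 + 437.9 + 83.52 = 580 mol/s.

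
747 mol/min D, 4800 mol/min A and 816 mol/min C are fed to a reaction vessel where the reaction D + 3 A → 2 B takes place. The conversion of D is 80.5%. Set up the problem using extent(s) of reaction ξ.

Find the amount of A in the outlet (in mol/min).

D reacted = 0.805 × 747 = 601.3 mol/min; ν_D = −1, so ξ = 601.3/1 = 601.3 mol/min.
Outlet amounts (n = n₀ + ν ξ):
  D: 747 − 1(601.3) = 145.7
  A: 4800 − 3(601.3) = 2996
  B: 0 + 2(601.3) = 1203
  C: 816 (inert)

3000 mol/min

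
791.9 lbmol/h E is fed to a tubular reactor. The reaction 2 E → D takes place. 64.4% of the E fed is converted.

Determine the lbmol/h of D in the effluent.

255 lbmol/h

E reacted = 0.644 × 791.9 = 510 lbmol/h; ν_E = −2, so ξ = 510/2 = 255 lbmol/h.
Outlet amounts (n = n₀ + ν ξ):
  E: 791.9 − 2(255) = 281.9
  D: 0 + 1(255) = 255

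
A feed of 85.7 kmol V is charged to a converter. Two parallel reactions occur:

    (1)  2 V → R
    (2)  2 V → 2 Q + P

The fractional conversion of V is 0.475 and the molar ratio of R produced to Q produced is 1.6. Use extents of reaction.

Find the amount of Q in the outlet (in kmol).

Conversion of V: V consumed = 0.475 × 85.7 = 40.71 kmol = 2ξ₁ + 2ξ₂.
Selectivity: 1ξ₁ / (2ξ₂) = 1.6 → ξ₁ = 3.2 ξ₂.
Substitute: (2·3.2 + 2) ξ₂ = 40.71 → ξ₂ = 4.846 kmol, ξ₁ = 15.51 kmol.
Outlet amounts (n = n₀ + Σ ν·ξ):
  V: 85.7 − 2(15.51) − 2(4.846) = 44.99
  R: 0 + 1(15.51) = 15.51
  Q: 0 + 2(4.846) = 9.692
  P: 0 + 1(4.846) = 4.846

9.69 kmol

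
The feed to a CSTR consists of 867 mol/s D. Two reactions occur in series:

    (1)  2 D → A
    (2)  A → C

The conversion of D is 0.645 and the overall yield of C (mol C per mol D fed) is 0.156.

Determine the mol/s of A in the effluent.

144 mol/s

Conversion of D: D consumed = 2ξ₁ = 0.645 × 867 → ξ₁ = 279.6 mol/s.
Yield of C: 1ξ₂ / 867 = 0.156 → ξ₂ = 135.3 mol/s.
Outlet amounts (n = n₀ + Σ ν·ξ):
  D: 867 − 2(279.6) = 307.8
  A: 0 + 1(279.6) − 1(135.3) = 144.4
  C: 0 + 1(135.3) = 135.3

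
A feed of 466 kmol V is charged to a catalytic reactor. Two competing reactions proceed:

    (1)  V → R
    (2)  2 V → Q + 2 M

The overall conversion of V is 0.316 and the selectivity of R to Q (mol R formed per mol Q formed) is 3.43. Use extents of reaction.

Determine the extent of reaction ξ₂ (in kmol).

Conversion of V: V consumed = 0.316 × 466 = 147.3 kmol = 1ξ₁ + 2ξ₂.
Selectivity: 1ξ₁ / (1ξ₂) = 3.43 → ξ₁ = 3.43 ξ₂.
Substitute: (1·3.43 + 2) ξ₂ = 147.3 → ξ₂ = 27.12 kmol, ξ₁ = 93.02 kmol.
Outlet amounts (n = n₀ + Σ ν·ξ):
  V: 466 − 1(93.02) − 2(27.12) = 318.7
  R: 0 + 1(93.02) = 93.02
  Q: 0 + 1(27.12) = 27.12
  M: 0 + 2(27.12) = 54.24

ξ₂ = 27.1 kmol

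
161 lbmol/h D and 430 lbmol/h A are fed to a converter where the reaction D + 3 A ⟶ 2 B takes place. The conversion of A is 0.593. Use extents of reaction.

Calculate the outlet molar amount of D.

A reacted = 0.593 × 430 = 255 lbmol/h; ν_A = −3, so ξ = 255/3 = 85 lbmol/h.
Outlet amounts (n = n₀ + ν ξ):
  D: 161 − 1(85) = 76
  A: 430 − 3(85) = 175
  B: 0 + 2(85) = 170

76 lbmol/h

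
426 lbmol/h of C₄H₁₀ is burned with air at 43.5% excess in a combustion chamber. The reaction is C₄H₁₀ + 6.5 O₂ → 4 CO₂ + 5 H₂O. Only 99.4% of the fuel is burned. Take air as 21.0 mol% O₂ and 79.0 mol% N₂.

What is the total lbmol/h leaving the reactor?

20000 lbmol/h

Stoichiometric O₂ = 6.5 × 426 = 2769 lbmol/h; O₂ fed = 2769 × 1.435 = 3974 lbmol/h.
N₂ fed = 3974 × 79/21 = 14950 lbmol/h.
Fuel reacted = 0.994 × 426 → ξ = 423.4 lbmol/h.
Outlet (n = n₀ + ν ξ):
  C₄H₁₀: 426 − 1(423.4) = 2.556
  O₂: 3974 − 6.5(423.4) = 1221
  N₂: 14950 (inert)
  CO₂: 0 + 4(423.4) = 1694
  H₂O: 0 + 5(423.4) = 2117
Total out = 2.556 + 1221 + 14950 + 1694 + 2117 = 19980 lbmol/h.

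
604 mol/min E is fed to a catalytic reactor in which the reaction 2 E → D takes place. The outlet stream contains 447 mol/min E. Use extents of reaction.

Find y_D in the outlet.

For E: n = n₀ − 2ξ → 447 = 604 − 2ξ, giving ξ = 78.5 mol/min.
Outlet amounts (n = n₀ + ν ξ):
  E: 604 − 2(78.5) = 447
  D: 0 + 1(78.5) = 78.5
Total out = 525.5 mol/min; y_D = 78.5 / 525.5 = 0.1494.

0.149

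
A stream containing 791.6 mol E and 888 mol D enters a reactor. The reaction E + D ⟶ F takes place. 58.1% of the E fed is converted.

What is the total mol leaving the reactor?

E reacted = 0.581 × 791.6 = 459.9 mol; ν_E = −1, so ξ = 459.9/1 = 459.9 mol.
Outlet amounts (n = n₀ + ν ξ):
  E: 791.6 − 1(459.9) = 331.7
  D: 888 − 1(459.9) = 428.1
  F: 0 + 1(459.9) = 459.9
Total out = 331.7 + 428.1 + 459.9 = 1220 mol.

1220 mol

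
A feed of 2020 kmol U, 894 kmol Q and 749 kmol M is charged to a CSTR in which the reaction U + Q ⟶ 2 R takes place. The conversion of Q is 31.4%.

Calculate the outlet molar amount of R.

Q reacted = 0.314 × 894 = 280.7 kmol; ν_Q = −1, so ξ = 280.7/1 = 280.7 kmol.
Outlet amounts (n = n₀ + ν ξ):
  U: 2020 − 1(280.7) = 1739
  Q: 894 − 1(280.7) = 613.3
  R: 0 + 2(280.7) = 561.4
  M: 749 (inert)

561 kmol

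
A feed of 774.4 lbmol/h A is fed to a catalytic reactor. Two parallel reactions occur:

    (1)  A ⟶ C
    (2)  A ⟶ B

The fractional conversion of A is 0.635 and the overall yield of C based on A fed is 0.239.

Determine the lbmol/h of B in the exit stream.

Yield of C: 1ξ₁ / 774.4 = 0.239 → ξ₁ = 185.1 lbmol/h.
Conversion of A: 1ξ₁ + 1ξ₂ = 0.635 × 774.4 = 491.7 → ξ₂ = 306.7 lbmol/h.
Outlet amounts (n = n₀ + Σ ν·ξ):
  A: 774.4 − 1(185.1) − 1(306.7) = 282.7
  C: 0 + 1(185.1) = 185.1
  B: 0 + 1(306.7) = 306.7

307 lbmol/h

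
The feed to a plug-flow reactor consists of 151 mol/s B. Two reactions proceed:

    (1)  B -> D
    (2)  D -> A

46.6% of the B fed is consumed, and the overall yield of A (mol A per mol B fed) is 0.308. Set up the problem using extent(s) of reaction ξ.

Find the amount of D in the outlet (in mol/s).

23.9 mol/s

Conversion of B: B consumed = 1ξ₁ = 0.466 × 151 → ξ₁ = 70.37 mol/s.
Yield of A: 1ξ₂ / 151 = 0.308 → ξ₂ = 46.51 mol/s.
Outlet amounts (n = n₀ + Σ ν·ξ):
  B: 151 − 1(70.37) = 80.63
  D: 0 + 1(70.37) − 1(46.51) = 23.86
  A: 0 + 1(46.51) = 46.51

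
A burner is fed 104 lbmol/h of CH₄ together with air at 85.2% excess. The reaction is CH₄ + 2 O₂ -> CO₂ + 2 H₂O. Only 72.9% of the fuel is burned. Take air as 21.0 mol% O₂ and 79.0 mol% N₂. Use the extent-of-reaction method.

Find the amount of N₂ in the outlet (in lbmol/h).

1450 lbmol/h

Stoichiometric O₂ = 2 × 104 = 208 lbmol/h; O₂ fed = 208 × 1.852 = 385.2 lbmol/h.
N₂ fed = 385.2 × 79/21 = 1449 lbmol/h.
Fuel reacted = 0.729 × 104 → ξ = 75.82 lbmol/h.
Outlet (n = n₀ + ν ξ):
  CH₄: 104 − 1(75.82) = 28.18
  O₂: 385.2 − 2(75.82) = 233.6
  N₂: 1449 (inert)
  CO₂: 0 + 1(75.82) = 75.82
  H₂O: 0 + 2(75.82) = 151.6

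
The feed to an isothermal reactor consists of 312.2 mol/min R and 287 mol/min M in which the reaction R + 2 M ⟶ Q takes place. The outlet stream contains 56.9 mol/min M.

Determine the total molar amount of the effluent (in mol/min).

369 mol/min

For M: n = n₀ − 2ξ → 56.9 = 287 − 2ξ, giving ξ = 115 mol/min.
Outlet amounts (n = n₀ + ν ξ):
  R: 312.2 − 1(115) = 197.1
  M: 287 − 2(115) = 56.9
  Q: 0 + 1(115) = 115
Total out = 197.1 + 56.9 + 115 = 369.1 mol/min.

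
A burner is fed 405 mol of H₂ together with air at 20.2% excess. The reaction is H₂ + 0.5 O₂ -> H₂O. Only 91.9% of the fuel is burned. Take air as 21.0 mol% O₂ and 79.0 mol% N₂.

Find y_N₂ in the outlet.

0.665

Stoichiometric O₂ = 0.5 × 405 = 202.5 mol; O₂ fed = 202.5 × 1.202 = 243.4 mol.
N₂ fed = 243.4 × 79/21 = 915.7 mol.
Fuel reacted = 0.919 × 405 → ξ = 372.2 mol.
Outlet (n = n₀ + ν ξ):
  H₂: 405 − 1(372.2) = 32.81
  O₂: 243.4 − 0.5(372.2) = 57.31
  N₂: 915.7 (inert)
  H₂O: 0 + 1(372.2) = 372.2
Total out = 1378 mol; y_N₂ = 915.7 / 1378 = 0.6645.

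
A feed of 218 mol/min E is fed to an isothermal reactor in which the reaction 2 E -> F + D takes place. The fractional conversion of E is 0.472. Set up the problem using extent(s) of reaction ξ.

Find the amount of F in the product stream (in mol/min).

51.4 mol/min

E reacted = 0.472 × 218 = 102.9 mol/min; ν_E = −2, so ξ = 102.9/2 = 51.45 mol/min.
Outlet amounts (n = n₀ + ν ξ):
  E: 218 − 2(51.45) = 115.1
  F: 0 + 1(51.45) = 51.45
  D: 0 + 1(51.45) = 51.45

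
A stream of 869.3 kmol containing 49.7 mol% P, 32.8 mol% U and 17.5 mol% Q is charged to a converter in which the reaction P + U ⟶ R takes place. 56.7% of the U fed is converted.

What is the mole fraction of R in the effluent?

0.228

U reacted = 0.567 × 285.1 = 161.7 kmol; ν_U = −1, so ξ = 161.7/1 = 161.7 kmol.
Outlet amounts (n = n₀ + ν ξ):
  P: 432 − 1(161.7) = 270.4
  U: 285.1 − 1(161.7) = 123.5
  R: 0 + 1(161.7) = 161.7
  Q: 152.1 (inert)
Total out = 707.6 kmol; y_R = 161.7 / 707.6 = 0.2285.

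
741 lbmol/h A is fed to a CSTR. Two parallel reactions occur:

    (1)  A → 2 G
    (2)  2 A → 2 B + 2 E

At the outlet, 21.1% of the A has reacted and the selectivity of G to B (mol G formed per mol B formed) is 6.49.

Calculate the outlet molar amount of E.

Conversion of A: A consumed = 0.211 × 741 = 156.4 lbmol/h = 1ξ₁ + 2ξ₂.
Selectivity: 2ξ₁ / (2ξ₂) = 6.49 → ξ₁ = 6.49 ξ₂.
Substitute: (1·6.49 + 2) ξ₂ = 156.4 → ξ₂ = 18.42 lbmol/h, ξ₁ = 119.5 lbmol/h.
Outlet amounts (n = n₀ + Σ ν·ξ):
  A: 741 − 1(119.5) − 2(18.42) = 584.6
  G: 0 + 2(119.5) = 239
  B: 0 + 2(18.42) = 36.83
  E: 0 + 2(18.42) = 36.83

36.8 lbmol/h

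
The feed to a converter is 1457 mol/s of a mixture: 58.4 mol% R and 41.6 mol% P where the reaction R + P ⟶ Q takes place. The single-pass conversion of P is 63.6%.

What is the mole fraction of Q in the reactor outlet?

P reacted = 0.636 × 606.1 = 385.5 mol/s; ν_P = −1, so ξ = 385.5/1 = 385.5 mol/s.
Outlet amounts (n = n₀ + ν ξ):
  R: 850.9 − 1(385.5) = 465.4
  P: 606.1 − 1(385.5) = 220.6
  Q: 0 + 1(385.5) = 385.5
Total out = 1072 mol/s; y_Q = 385.5 / 1072 = 0.3598.

0.36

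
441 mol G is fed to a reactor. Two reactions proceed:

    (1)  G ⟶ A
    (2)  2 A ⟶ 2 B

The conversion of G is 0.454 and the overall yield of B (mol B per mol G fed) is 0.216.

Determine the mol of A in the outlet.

Conversion of G: G consumed = 1ξ₁ = 0.454 × 441 → ξ₁ = 200.2 mol.
Yield of B: 2ξ₂ / 441 = 0.216 → ξ₂ = 47.63 mol.
Outlet amounts (n = n₀ + Σ ν·ξ):
  G: 441 − 1(200.2) = 240.8
  A: 0 + 1(200.2) − 2(47.63) = 105
  B: 0 + 2(47.63) = 95.26

105 mol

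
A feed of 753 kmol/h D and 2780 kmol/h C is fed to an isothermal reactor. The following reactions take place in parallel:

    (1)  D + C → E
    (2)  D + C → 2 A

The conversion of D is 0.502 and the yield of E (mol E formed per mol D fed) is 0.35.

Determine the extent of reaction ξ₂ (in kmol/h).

ξ₂ = 114 kmol/h

Yield of E: 1ξ₁ / 753 = 0.35 → ξ₁ = 263.6 kmol/h.
Conversion of D: 1ξ₁ + 1ξ₂ = 0.502 × 753 = 378 → ξ₂ = 114.5 kmol/h.
Outlet amounts (n = n₀ + Σ ν·ξ):
  D: 753 − 1(263.6) − 1(114.5) = 375
  C: 2780 − 1(263.6) − 1(114.5) = 2402
  E: 0 + 1(263.6) = 263.6
  A: 0 + 2(114.5) = 228.9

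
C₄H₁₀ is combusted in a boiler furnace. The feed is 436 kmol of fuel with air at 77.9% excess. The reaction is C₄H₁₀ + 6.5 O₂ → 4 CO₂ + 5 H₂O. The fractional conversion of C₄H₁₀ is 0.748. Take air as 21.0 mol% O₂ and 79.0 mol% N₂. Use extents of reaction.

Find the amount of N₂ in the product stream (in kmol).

19000 kmol

Stoichiometric O₂ = 6.5 × 436 = 2834 kmol; O₂ fed = 2834 × 1.779 = 5042 kmol.
N₂ fed = 5042 × 79/21 = 18970 kmol.
Fuel reacted = 0.748 × 436 → ξ = 326.1 kmol.
Outlet (n = n₀ + ν ξ):
  C₄H₁₀: 436 − 1(326.1) = 109.9
  O₂: 5042 − 6.5(326.1) = 2922
  N₂: 18970 (inert)
  CO₂: 0 + 4(326.1) = 1305
  H₂O: 0 + 5(326.1) = 1631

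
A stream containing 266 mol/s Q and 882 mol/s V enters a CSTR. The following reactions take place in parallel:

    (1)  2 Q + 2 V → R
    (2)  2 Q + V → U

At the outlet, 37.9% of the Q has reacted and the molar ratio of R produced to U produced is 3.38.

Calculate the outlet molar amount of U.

11.5 mol/s

Conversion of Q: Q consumed = 0.379 × 266 = 100.8 mol/s = 2ξ₁ + 2ξ₂.
Selectivity: 1ξ₁ / (1ξ₂) = 3.38 → ξ₁ = 3.38 ξ₂.
Substitute: (2·3.38 + 2) ξ₂ = 100.8 → ξ₂ = 11.51 mol/s, ξ₁ = 38.9 mol/s.
Outlet amounts (n = n₀ + Σ ν·ξ):
  Q: 266 − 2(38.9) − 2(11.51) = 165.2
  V: 882 − 2(38.9) − 1(11.51) = 792.7
  R: 0 + 1(38.9) = 38.9
  U: 0 + 1(11.51) = 11.51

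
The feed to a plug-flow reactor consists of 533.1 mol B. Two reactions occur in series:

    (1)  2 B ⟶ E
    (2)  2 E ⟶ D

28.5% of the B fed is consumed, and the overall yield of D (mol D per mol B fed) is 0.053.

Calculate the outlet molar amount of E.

19.5 mol

Conversion of B: B consumed = 2ξ₁ = 0.285 × 533.1 → ξ₁ = 75.97 mol.
Yield of D: 1ξ₂ / 533.1 = 0.053 → ξ₂ = 28.25 mol.
Outlet amounts (n = n₀ + Σ ν·ξ):
  B: 533.1 − 2(75.97) = 381.2
  E: 0 + 1(75.97) − 2(28.25) = 19.46
  D: 0 + 1(28.25) = 28.25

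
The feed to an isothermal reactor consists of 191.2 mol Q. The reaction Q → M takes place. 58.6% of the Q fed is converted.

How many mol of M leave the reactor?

Q reacted = 0.586 × 191.2 = 112 mol; ν_Q = −1, so ξ = 112/1 = 112 mol.
Outlet amounts (n = n₀ + ν ξ):
  Q: 191.2 − 1(112) = 79.16
  M: 0 + 1(112) = 112

112 mol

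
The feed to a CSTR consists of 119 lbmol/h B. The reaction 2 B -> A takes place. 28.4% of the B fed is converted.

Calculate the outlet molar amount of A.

B reacted = 0.284 × 119 = 33.8 lbmol/h; ν_B = −2, so ξ = 33.8/2 = 16.9 lbmol/h.
Outlet amounts (n = n₀ + ν ξ):
  B: 119 − 2(16.9) = 85.2
  A: 0 + 1(16.9) = 16.9

16.9 lbmol/h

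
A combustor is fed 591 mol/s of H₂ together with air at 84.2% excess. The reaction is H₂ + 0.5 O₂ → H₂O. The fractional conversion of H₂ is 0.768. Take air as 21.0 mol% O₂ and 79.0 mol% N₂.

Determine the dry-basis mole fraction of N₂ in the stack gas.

Stoichiometric O₂ = 0.5 × 591 = 295.5 mol/s; O₂ fed = 295.5 × 1.842 = 544.3 mol/s.
N₂ fed = 544.3 × 79/21 = 2048 mol/s.
Fuel reacted = 0.768 × 591 → ξ = 453.9 mol/s.
Outlet (n = n₀ + ν ξ):
  H₂: 591 − 1(453.9) = 137.1
  O₂: 544.3 − 0.5(453.9) = 317.4
  N₂: 2048 (inert)
  H₂O: 0 + 1(453.9) = 453.9
Dry total = 2502 mol/s; y_N₂ (dry) = 2048 / 2502 = 0.8184.

0.818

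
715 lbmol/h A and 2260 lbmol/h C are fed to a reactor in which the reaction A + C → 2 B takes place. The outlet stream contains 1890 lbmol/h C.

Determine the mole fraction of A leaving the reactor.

For C: n = n₀ − 1ξ → 1890 = 2260 − 1ξ, giving ξ = 370 lbmol/h.
Outlet amounts (n = n₀ + ν ξ):
  A: 715 − 1(370) = 345
  C: 2260 − 1(370) = 1890
  B: 0 + 2(370) = 740
Total out = 2975 lbmol/h; y_A = 345 / 2975 = 0.116.

0.116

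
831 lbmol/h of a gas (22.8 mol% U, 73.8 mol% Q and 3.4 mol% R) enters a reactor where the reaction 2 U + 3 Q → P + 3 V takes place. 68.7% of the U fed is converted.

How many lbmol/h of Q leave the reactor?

U reacted = 0.687 × 189.5 = 130.2 lbmol/h; ν_U = −2, so ξ = 130.2/2 = 65.08 lbmol/h.
Outlet amounts (n = n₀ + ν ξ):
  U: 189.5 − 2(65.08) = 59.3
  Q: 613.3 − 3(65.08) = 418
  P: 0 + 1(65.08) = 65.08
  V: 0 + 3(65.08) = 195.2
  R: 28.25 (inert)

418 lbmol/h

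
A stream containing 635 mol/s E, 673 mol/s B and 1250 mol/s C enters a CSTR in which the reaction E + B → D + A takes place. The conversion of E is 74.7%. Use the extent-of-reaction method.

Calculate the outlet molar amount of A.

474 mol/s

E reacted = 0.747 × 635 = 474.3 mol/s; ν_E = −1, so ξ = 474.3/1 = 474.3 mol/s.
Outlet amounts (n = n₀ + ν ξ):
  E: 635 − 1(474.3) = 160.7
  B: 673 − 1(474.3) = 198.7
  D: 0 + 1(474.3) = 474.3
  A: 0 + 1(474.3) = 474.3
  C: 1250 (inert)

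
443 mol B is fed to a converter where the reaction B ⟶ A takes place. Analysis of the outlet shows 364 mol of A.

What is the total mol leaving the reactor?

443 mol

For A: n = n₀ + 1ξ → 364 = 0 + 1ξ, giving ξ = 364 mol.
Outlet amounts (n = n₀ + ν ξ):
  B: 443 − 1(364) = 79
  A: 0 + 1(364) = 364
Total out = 79 + 364 = 443 mol.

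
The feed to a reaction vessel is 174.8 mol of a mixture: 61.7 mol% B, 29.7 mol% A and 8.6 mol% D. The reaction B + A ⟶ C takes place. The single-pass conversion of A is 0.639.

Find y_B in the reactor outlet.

A reacted = 0.639 × 51.92 = 33.17 mol; ν_A = −1, so ξ = 33.17/1 = 33.17 mol.
Outlet amounts (n = n₀ + ν ξ):
  B: 107.9 − 1(33.17) = 74.68
  A: 51.92 − 1(33.17) = 18.74
  C: 0 + 1(33.17) = 33.17
  D: 15.03 (inert)
Total out = 141.6 mol; y_B = 74.68 / 141.6 = 0.5273.

0.527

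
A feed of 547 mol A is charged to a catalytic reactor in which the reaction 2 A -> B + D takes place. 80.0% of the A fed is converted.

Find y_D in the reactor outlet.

0.4

A reacted = 0.8 × 547 = 437.6 mol; ν_A = −2, so ξ = 437.6/2 = 218.8 mol.
Outlet amounts (n = n₀ + ν ξ):
  A: 547 − 2(218.8) = 109.4
  B: 0 + 1(218.8) = 218.8
  D: 0 + 1(218.8) = 218.8
Total out = 547 mol; y_D = 218.8 / 547 = 0.4.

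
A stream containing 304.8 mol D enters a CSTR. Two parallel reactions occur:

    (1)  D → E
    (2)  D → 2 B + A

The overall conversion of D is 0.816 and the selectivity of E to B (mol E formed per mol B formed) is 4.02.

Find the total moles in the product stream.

360 mol

Conversion of D: D consumed = 0.816 × 304.8 = 248.7 mol = 1ξ₁ + 1ξ₂.
Selectivity: 1ξ₁ / (2ξ₂) = 4.02 → ξ₁ = 8.04 ξ₂.
Substitute: (1·8.04 + 1) ξ₂ = 248.7 → ξ₂ = 27.51 mol, ξ₁ = 221.2 mol.
Outlet amounts (n = n₀ + Σ ν·ξ):
  D: 304.8 − 1(221.2) − 1(27.51) = 56.08
  E: 0 + 1(221.2) = 221.2
  B: 0 + 2(27.51) = 55.03
  A: 0 + 1(27.51) = 27.51
Total out = 56.08 + 221.2 + 55.03 + 27.51 = 359.8 mol.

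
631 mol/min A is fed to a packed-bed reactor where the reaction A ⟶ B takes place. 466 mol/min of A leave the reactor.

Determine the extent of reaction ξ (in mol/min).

ξ = 165 mol/min

For A: n = n₀ − 1ξ → 466 = 631 − 1ξ, giving ξ = 165 mol/min.
Outlet amounts (n = n₀ + ν ξ):
  A: 631 − 1(165) = 466
  B: 0 + 1(165) = 165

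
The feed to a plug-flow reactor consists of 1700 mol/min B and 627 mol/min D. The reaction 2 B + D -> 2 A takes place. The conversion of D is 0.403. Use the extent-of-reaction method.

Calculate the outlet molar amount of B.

D reacted = 0.403 × 627 = 252.7 mol/min; ν_D = −1, so ξ = 252.7/1 = 252.7 mol/min.
Outlet amounts (n = n₀ + ν ξ):
  B: 1700 − 2(252.7) = 1195
  D: 627 − 1(252.7) = 374.3
  A: 0 + 2(252.7) = 505.4

1190 mol/min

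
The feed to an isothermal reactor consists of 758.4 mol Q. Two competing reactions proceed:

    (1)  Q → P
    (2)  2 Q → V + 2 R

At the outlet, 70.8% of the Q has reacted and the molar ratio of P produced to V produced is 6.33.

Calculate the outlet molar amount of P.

Conversion of Q: Q consumed = 0.708 × 758.4 = 536.9 mol = 1ξ₁ + 2ξ₂.
Selectivity: 1ξ₁ / (1ξ₂) = 6.33 → ξ₁ = 6.33 ξ₂.
Substitute: (1·6.33 + 2) ξ₂ = 536.9 → ξ₂ = 64.46 mol, ξ₁ = 408 mol.
Outlet amounts (n = n₀ + Σ ν·ξ):
  Q: 758.4 − 1(408) − 2(64.46) = 221.5
  P: 0 + 1(408) = 408
  V: 0 + 1(64.46) = 64.46
  R: 0 + 2(64.46) = 128.9

408 mol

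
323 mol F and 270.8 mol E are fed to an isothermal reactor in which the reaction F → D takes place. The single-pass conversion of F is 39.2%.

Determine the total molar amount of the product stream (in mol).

F reacted = 0.392 × 323 = 126.6 mol; ν_F = −1, so ξ = 126.6/1 = 126.6 mol.
Outlet amounts (n = n₀ + ν ξ):
  F: 323 − 1(126.6) = 196.4
  D: 0 + 1(126.6) = 126.6
  E: 270.8 (inert)
Total out = 196.4 + 126.6 + 270.8 = 593.8 mol.

594 mol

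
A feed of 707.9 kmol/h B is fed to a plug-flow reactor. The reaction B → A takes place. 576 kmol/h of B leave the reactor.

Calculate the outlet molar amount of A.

For B: n = n₀ − 1ξ → 576 = 707.9 − 1ξ, giving ξ = 131.9 kmol/h.
Outlet amounts (n = n₀ + ν ξ):
  B: 707.9 − 1(131.9) = 576
  A: 0 + 1(131.9) = 131.9

132 kmol/h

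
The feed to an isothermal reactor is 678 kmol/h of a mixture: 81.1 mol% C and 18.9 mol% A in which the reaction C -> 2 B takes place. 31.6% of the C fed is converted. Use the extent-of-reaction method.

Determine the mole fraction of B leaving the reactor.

C reacted = 0.316 × 549.9 = 173.8 kmol/h; ν_C = −1, so ξ = 173.8/1 = 173.8 kmol/h.
Outlet amounts (n = n₀ + ν ξ):
  C: 549.9 − 1(173.8) = 376.1
  B: 0 + 2(173.8) = 347.5
  A: 128.1 (inert)
Total out = 851.8 kmol/h; y_B = 347.5 / 851.8 = 0.408.

0.408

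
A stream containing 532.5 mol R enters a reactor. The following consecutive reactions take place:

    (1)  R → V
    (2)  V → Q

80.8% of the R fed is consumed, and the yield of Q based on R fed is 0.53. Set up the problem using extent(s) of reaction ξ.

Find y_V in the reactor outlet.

0.278

Conversion of R: R consumed = 1ξ₁ = 0.808 × 532.5 → ξ₁ = 430.3 mol.
Yield of Q: 1ξ₂ / 532.5 = 0.53 → ξ₂ = 282.2 mol.
Outlet amounts (n = n₀ + Σ ν·ξ):
  R: 532.5 − 1(430.3) = 102.2
  V: 0 + 1(430.3) − 1(282.2) = 148
  Q: 0 + 1(282.2) = 282.2
Total out = 532.5 mol; y_V = 148 / 532.5 = 0.278.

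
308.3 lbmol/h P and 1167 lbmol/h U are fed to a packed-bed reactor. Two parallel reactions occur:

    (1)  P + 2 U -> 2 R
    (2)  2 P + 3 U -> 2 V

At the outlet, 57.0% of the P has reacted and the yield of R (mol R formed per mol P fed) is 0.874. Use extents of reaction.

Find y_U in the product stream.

0.654

Yield of R: 2ξ₁ / 308.3 = 0.874 → ξ₁ = 134.7 lbmol/h.
Conversion of P: 1ξ₁ + 2ξ₂ = 0.57 × 308.3 = 175.7 → ξ₂ = 20.5 lbmol/h.
Outlet amounts (n = n₀ + Σ ν·ξ):
  P: 308.3 − 1(134.7) − 2(20.5) = 132.6
  U: 1167 − 2(134.7) − 3(20.5) = 836
  R: 0 + 2(134.7) = 269.5
  V: 0 + 2(20.5) = 41
Total out = 1279 lbmol/h; y_U = 836 / 1279 = 0.6536.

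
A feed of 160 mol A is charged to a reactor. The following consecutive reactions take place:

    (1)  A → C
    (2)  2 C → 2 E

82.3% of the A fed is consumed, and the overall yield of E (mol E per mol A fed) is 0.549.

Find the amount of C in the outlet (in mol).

43.8 mol

Conversion of A: A consumed = 1ξ₁ = 0.823 × 160 → ξ₁ = 131.7 mol.
Yield of E: 2ξ₂ / 160 = 0.549 → ξ₂ = 43.92 mol.
Outlet amounts (n = n₀ + Σ ν·ξ):
  A: 160 − 1(131.7) = 28.32
  C: 0 + 1(131.7) − 2(43.92) = 43.84
  E: 0 + 2(43.92) = 87.84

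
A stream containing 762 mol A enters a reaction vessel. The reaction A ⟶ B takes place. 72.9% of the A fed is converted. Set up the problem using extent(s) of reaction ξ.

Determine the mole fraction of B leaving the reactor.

A reacted = 0.729 × 762 = 555.5 mol; ν_A = −1, so ξ = 555.5/1 = 555.5 mol.
Outlet amounts (n = n₀ + ν ξ):
  A: 762 − 1(555.5) = 206.5
  B: 0 + 1(555.5) = 555.5
Total out = 762 mol; y_B = 555.5 / 762 = 0.729.

0.729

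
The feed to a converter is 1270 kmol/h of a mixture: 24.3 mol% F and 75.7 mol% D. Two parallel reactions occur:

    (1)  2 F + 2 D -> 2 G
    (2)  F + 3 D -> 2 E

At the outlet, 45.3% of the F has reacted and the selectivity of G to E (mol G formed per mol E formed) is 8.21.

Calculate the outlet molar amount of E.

16.1 kmol/h

Conversion of F: F consumed = 0.453 × 308.6 = 139.8 kmol/h = 2ξ₁ + 1ξ₂.
Selectivity: 2ξ₁ / (2ξ₂) = 8.21 → ξ₁ = 8.21 ξ₂.
Substitute: (2·8.21 + 1) ξ₂ = 139.8 → ξ₂ = 8.025 kmol/h, ξ₁ = 65.89 kmol/h.
Outlet amounts (n = n₀ + Σ ν·ξ):
  F: 308.6 − 2(65.89) − 1(8.025) = 168.8
  D: 961.4 − 2(65.89) − 3(8.025) = 805.5
  G: 0 + 2(65.89) = 131.8
  E: 0 + 2(8.025) = 16.05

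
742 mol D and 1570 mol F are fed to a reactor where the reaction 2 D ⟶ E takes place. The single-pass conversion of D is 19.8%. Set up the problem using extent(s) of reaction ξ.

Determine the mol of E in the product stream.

73.5 mol

D reacted = 0.198 × 742 = 146.9 mol; ν_D = −2, so ξ = 146.9/2 = 73.46 mol.
Outlet amounts (n = n₀ + ν ξ):
  D: 742 − 2(73.46) = 595.1
  E: 0 + 1(73.46) = 73.46
  F: 1570 (inert)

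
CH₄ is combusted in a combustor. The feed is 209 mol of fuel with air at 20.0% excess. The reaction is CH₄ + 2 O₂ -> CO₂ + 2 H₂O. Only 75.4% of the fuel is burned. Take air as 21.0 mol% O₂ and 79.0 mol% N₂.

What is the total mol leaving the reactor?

2600 mol

Stoichiometric O₂ = 2 × 209 = 418 mol; O₂ fed = 418 × 1.200 = 501.6 mol.
N₂ fed = 501.6 × 79/21 = 1887 mol.
Fuel reacted = 0.754 × 209 → ξ = 157.6 mol.
Outlet (n = n₀ + ν ξ):
  CH₄: 209 − 1(157.6) = 51.41
  O₂: 501.6 − 2(157.6) = 186.4
  N₂: 1887 (inert)
  CO₂: 0 + 1(157.6) = 157.6
  H₂O: 0 + 2(157.6) = 315.2
Total out = 51.41 + 186.4 + 1887 + 157.6 + 315.2 = 2598 mol.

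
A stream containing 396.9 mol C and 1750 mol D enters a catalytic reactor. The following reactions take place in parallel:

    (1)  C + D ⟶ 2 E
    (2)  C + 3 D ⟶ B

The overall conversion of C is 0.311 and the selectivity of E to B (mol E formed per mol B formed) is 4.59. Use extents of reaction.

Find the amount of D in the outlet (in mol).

Conversion of C: C consumed = 0.311 × 396.9 = 123.4 mol = 1ξ₁ + 1ξ₂.
Selectivity: 2ξ₁ / (1ξ₂) = 4.59 → ξ₁ = 2.295 ξ₂.
Substitute: (1·2.295 + 1) ξ₂ = 123.4 → ξ₂ = 37.46 mol, ξ₁ = 85.97 mol.
Outlet amounts (n = n₀ + Σ ν·ξ):
  C: 396.9 − 1(85.97) − 1(37.46) = 273.5
  D: 1750 − 1(85.97) − 3(37.46) = 1552
  E: 0 + 2(85.97) = 171.9
  B: 0 + 1(37.46) = 37.46

1550 mol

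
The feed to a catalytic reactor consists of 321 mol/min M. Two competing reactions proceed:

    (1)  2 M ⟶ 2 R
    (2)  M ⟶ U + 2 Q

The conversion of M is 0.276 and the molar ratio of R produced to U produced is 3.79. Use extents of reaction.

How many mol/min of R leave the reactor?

70.1 mol/min

Conversion of M: M consumed = 0.276 × 321 = 88.6 mol/min = 2ξ₁ + 1ξ₂.
Selectivity: 2ξ₁ / (1ξ₂) = 3.79 → ξ₁ = 1.895 ξ₂.
Substitute: (2·1.895 + 1) ξ₂ = 88.6 → ξ₂ = 18.5 mol/min, ξ₁ = 35.05 mol/min.
Outlet amounts (n = n₀ + Σ ν·ξ):
  M: 321 − 2(35.05) − 1(18.5) = 232.4
  R: 0 + 2(35.05) = 70.1
  U: 0 + 1(18.5) = 18.5
  Q: 0 + 2(18.5) = 36.99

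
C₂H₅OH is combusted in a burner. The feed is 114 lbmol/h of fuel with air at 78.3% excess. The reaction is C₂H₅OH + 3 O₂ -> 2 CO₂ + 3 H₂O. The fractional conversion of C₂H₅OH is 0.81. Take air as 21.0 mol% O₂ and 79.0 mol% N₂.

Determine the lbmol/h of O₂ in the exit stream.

333 lbmol/h

Stoichiometric O₂ = 3 × 114 = 342 lbmol/h; O₂ fed = 342 × 1.783 = 609.8 lbmol/h.
N₂ fed = 609.8 × 79/21 = 2294 lbmol/h.
Fuel reacted = 0.81 × 114 → ξ = 92.34 lbmol/h.
Outlet (n = n₀ + ν ξ):
  C₂H₅OH: 114 − 1(92.34) = 21.66
  O₂: 609.8 − 3(92.34) = 332.8
  N₂: 2294 (inert)
  CO₂: 0 + 2(92.34) = 184.7
  H₂O: 0 + 3(92.34) = 277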